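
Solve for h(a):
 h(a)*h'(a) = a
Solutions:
 h(a) = -sqrt(C1 + a^2)
 h(a) = sqrt(C1 + a^2)


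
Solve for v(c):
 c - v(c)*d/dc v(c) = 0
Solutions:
 v(c) = -sqrt(C1 + c^2)
 v(c) = sqrt(C1 + c^2)


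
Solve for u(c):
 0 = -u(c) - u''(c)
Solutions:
 u(c) = C1*sin(c) + C2*cos(c)


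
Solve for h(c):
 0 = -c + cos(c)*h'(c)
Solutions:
 h(c) = C1 + Integral(c/cos(c), c)


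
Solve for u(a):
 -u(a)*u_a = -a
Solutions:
 u(a) = -sqrt(C1 + a^2)
 u(a) = sqrt(C1 + a^2)


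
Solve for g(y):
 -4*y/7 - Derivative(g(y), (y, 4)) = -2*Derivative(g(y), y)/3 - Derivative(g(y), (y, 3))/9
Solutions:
 g(y) = C1 + C2*exp(y*(-(81*sqrt(6563) + 6562)^(1/3) - 1/(81*sqrt(6563) + 6562)^(1/3) + 2)/54)*sin(sqrt(3)*y*(-(81*sqrt(6563) + 6562)^(1/3) + (81*sqrt(6563) + 6562)^(-1/3))/54) + C3*exp(y*(-(81*sqrt(6563) + 6562)^(1/3) - 1/(81*sqrt(6563) + 6562)^(1/3) + 2)/54)*cos(sqrt(3)*y*(-(81*sqrt(6563) + 6562)^(1/3) + (81*sqrt(6563) + 6562)^(-1/3))/54) + C4*exp(y*((81*sqrt(6563) + 6562)^(-1/3) + 1 + (81*sqrt(6563) + 6562)^(1/3))/27) + 3*y^2/7


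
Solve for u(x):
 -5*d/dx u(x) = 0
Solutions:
 u(x) = C1


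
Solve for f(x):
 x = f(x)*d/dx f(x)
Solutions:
 f(x) = -sqrt(C1 + x^2)
 f(x) = sqrt(C1 + x^2)


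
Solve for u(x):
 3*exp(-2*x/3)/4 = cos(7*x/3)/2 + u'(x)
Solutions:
 u(x) = C1 - 3*sin(7*x/3)/14 - 9*exp(-2*x/3)/8


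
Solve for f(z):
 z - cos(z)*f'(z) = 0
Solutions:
 f(z) = C1 + Integral(z/cos(z), z)


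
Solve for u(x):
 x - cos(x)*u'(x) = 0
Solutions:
 u(x) = C1 + Integral(x/cos(x), x)


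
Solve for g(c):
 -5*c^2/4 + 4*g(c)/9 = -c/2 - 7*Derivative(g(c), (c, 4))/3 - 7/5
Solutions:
 g(c) = 45*c^2/16 - 9*c/8 + (C1*sin(21^(3/4)*c/21) + C2*cos(21^(3/4)*c/21))*exp(-21^(3/4)*c/21) + (C3*sin(21^(3/4)*c/21) + C4*cos(21^(3/4)*c/21))*exp(21^(3/4)*c/21) - 63/20


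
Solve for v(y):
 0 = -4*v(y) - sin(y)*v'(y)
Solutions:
 v(y) = C1*(cos(y)^2 + 2*cos(y) + 1)/(cos(y)^2 - 2*cos(y) + 1)


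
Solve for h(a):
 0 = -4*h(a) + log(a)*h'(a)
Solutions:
 h(a) = C1*exp(4*li(a))


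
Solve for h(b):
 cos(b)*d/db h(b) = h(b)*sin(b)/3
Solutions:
 h(b) = C1/cos(b)^(1/3)


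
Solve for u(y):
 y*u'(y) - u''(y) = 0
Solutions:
 u(y) = C1 + C2*erfi(sqrt(2)*y/2)


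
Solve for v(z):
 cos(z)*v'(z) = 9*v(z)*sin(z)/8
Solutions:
 v(z) = C1/cos(z)^(9/8)


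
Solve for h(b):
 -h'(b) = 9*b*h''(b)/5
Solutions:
 h(b) = C1 + C2*b^(4/9)


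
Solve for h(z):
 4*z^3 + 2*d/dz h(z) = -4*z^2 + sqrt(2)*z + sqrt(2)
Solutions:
 h(z) = C1 - z^4/2 - 2*z^3/3 + sqrt(2)*z^2/4 + sqrt(2)*z/2


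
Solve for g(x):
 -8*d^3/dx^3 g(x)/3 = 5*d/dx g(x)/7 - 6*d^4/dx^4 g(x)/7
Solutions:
 g(x) = C1 + C2*exp(x*(-2^(1/3)*(81*sqrt(1042105) + 120613)^(1/3) - 1568*2^(2/3)/(81*sqrt(1042105) + 120613)^(1/3) + 112)/108)*sin(2^(1/3)*sqrt(3)*x*(-(81*sqrt(1042105) + 120613)^(1/3) + 1568*2^(1/3)/(81*sqrt(1042105) + 120613)^(1/3))/108) + C3*exp(x*(-2^(1/3)*(81*sqrt(1042105) + 120613)^(1/3) - 1568*2^(2/3)/(81*sqrt(1042105) + 120613)^(1/3) + 112)/108)*cos(2^(1/3)*sqrt(3)*x*(-(81*sqrt(1042105) + 120613)^(1/3) + 1568*2^(1/3)/(81*sqrt(1042105) + 120613)^(1/3))/108) + C4*exp(x*(1568*2^(2/3)/(81*sqrt(1042105) + 120613)^(1/3) + 56 + 2^(1/3)*(81*sqrt(1042105) + 120613)^(1/3))/54)


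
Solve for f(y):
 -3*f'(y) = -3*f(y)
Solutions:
 f(y) = C1*exp(y)


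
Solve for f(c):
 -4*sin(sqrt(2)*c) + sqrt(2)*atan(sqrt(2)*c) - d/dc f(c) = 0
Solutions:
 f(c) = C1 + sqrt(2)*(c*atan(sqrt(2)*c) - sqrt(2)*log(2*c^2 + 1)/4) + 2*sqrt(2)*cos(sqrt(2)*c)


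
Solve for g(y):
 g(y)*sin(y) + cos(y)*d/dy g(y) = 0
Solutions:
 g(y) = C1*cos(y)


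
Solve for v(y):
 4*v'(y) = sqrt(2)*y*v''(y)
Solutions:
 v(y) = C1 + C2*y^(1 + 2*sqrt(2))


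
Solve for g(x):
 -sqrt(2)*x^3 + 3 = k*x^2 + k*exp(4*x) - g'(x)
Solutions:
 g(x) = C1 + k*x^3/3 + k*exp(4*x)/4 + sqrt(2)*x^4/4 - 3*x


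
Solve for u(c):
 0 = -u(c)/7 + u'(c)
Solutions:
 u(c) = C1*exp(c/7)


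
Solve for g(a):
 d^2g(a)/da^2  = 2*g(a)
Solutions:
 g(a) = C1*exp(-sqrt(2)*a) + C2*exp(sqrt(2)*a)


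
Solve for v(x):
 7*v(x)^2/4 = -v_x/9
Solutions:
 v(x) = 4/(C1 + 63*x)


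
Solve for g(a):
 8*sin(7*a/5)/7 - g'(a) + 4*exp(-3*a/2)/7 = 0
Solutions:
 g(a) = C1 - 40*cos(7*a/5)/49 - 8*exp(-3*a/2)/21


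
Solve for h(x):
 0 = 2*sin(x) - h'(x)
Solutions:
 h(x) = C1 - 2*cos(x)


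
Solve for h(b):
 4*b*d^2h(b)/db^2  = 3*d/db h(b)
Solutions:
 h(b) = C1 + C2*b^(7/4)


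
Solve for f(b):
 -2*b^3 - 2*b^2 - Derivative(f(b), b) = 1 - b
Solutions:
 f(b) = C1 - b^4/2 - 2*b^3/3 + b^2/2 - b


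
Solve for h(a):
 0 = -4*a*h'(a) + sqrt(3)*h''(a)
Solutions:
 h(a) = C1 + C2*erfi(sqrt(2)*3^(3/4)*a/3)


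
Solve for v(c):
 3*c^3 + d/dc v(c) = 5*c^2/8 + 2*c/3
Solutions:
 v(c) = C1 - 3*c^4/4 + 5*c^3/24 + c^2/3


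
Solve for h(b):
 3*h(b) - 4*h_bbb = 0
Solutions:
 h(b) = C3*exp(6^(1/3)*b/2) + (C1*sin(2^(1/3)*3^(5/6)*b/4) + C2*cos(2^(1/3)*3^(5/6)*b/4))*exp(-6^(1/3)*b/4)


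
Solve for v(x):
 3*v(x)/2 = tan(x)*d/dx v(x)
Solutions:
 v(x) = C1*sin(x)^(3/2)


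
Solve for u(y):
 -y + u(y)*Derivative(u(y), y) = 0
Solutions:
 u(y) = -sqrt(C1 + y^2)
 u(y) = sqrt(C1 + y^2)


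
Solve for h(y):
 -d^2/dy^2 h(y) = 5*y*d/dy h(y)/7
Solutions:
 h(y) = C1 + C2*erf(sqrt(70)*y/14)


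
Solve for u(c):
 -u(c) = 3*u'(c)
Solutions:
 u(c) = C1*exp(-c/3)


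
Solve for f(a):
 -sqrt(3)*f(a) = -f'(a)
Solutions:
 f(a) = C1*exp(sqrt(3)*a)


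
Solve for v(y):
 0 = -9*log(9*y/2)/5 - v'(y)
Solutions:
 v(y) = C1 - 9*y*log(y)/5 - 18*y*log(3)/5 + 9*y*log(2)/5 + 9*y/5


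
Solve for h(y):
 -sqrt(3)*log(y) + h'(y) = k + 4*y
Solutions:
 h(y) = C1 + k*y + 2*y^2 + sqrt(3)*y*log(y) - sqrt(3)*y


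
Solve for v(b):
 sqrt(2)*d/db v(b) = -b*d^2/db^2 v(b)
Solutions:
 v(b) = C1 + C2*b^(1 - sqrt(2))


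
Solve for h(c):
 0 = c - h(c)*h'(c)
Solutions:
 h(c) = -sqrt(C1 + c^2)
 h(c) = sqrt(C1 + c^2)


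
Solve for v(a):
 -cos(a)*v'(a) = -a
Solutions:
 v(a) = C1 + Integral(a/cos(a), a)


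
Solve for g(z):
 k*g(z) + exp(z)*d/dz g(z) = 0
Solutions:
 g(z) = C1*exp(k*exp(-z))


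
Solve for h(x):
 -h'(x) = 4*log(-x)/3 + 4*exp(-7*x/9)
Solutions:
 h(x) = C1 - 4*x*log(-x)/3 + 4*x/3 + 36*exp(-7*x/9)/7


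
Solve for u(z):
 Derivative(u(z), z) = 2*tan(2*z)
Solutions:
 u(z) = C1 - log(cos(2*z))


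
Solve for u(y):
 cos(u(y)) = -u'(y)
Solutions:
 u(y) = pi - asin((C1 + exp(2*y))/(C1 - exp(2*y)))
 u(y) = asin((C1 + exp(2*y))/(C1 - exp(2*y)))


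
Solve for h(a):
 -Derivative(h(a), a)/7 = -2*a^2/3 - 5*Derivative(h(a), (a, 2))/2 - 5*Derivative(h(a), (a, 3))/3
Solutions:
 h(a) = C1 + C2*exp(a*(-105 + 11*sqrt(105))/140) + C3*exp(-a*(105 + 11*sqrt(105))/140) + 14*a^3/9 + 245*a^2/3 + 26705*a/9


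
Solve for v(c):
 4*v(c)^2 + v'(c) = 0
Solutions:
 v(c) = 1/(C1 + 4*c)


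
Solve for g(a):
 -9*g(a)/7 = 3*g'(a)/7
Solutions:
 g(a) = C1*exp(-3*a)


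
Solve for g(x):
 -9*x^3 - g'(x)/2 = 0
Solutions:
 g(x) = C1 - 9*x^4/2


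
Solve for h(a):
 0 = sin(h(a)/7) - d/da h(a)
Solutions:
 -a + 7*log(cos(h(a)/7) - 1)/2 - 7*log(cos(h(a)/7) + 1)/2 = C1


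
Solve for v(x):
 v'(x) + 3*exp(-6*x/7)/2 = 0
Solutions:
 v(x) = C1 + 7*exp(-6*x/7)/4


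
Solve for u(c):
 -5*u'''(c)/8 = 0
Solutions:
 u(c) = C1 + C2*c + C3*c^2


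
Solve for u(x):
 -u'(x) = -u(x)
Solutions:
 u(x) = C1*exp(x)


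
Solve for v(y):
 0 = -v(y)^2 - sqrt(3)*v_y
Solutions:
 v(y) = 3/(C1 + sqrt(3)*y)


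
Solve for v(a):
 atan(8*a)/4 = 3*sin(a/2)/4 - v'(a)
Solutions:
 v(a) = C1 - a*atan(8*a)/4 + log(64*a^2 + 1)/64 - 3*cos(a/2)/2


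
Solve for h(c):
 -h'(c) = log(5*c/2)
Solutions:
 h(c) = C1 - c*log(c) + c*log(2/5) + c


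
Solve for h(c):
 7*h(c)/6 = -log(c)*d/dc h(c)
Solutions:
 h(c) = C1*exp(-7*li(c)/6)


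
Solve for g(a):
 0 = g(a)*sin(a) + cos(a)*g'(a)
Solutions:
 g(a) = C1*cos(a)


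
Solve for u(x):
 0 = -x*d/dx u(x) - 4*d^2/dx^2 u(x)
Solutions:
 u(x) = C1 + C2*erf(sqrt(2)*x/4)


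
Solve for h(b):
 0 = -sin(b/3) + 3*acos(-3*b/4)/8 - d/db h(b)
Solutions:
 h(b) = C1 + 3*b*acos(-3*b/4)/8 + sqrt(16 - 9*b^2)/8 + 3*cos(b/3)


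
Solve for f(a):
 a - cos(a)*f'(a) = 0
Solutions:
 f(a) = C1 + Integral(a/cos(a), a)


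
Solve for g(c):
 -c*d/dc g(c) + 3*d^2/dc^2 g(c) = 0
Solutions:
 g(c) = C1 + C2*erfi(sqrt(6)*c/6)


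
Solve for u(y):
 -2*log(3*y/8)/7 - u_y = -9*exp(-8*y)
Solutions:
 u(y) = C1 - 2*y*log(y)/7 + 2*y*(-log(3) + 1 + 3*log(2))/7 - 9*exp(-8*y)/8


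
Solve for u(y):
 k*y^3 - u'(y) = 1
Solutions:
 u(y) = C1 + k*y^4/4 - y


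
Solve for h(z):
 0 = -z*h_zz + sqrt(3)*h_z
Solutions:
 h(z) = C1 + C2*z^(1 + sqrt(3))


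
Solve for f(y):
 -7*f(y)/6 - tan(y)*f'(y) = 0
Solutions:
 f(y) = C1/sin(y)^(7/6)


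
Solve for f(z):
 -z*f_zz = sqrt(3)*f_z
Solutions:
 f(z) = C1 + C2*z^(1 - sqrt(3))


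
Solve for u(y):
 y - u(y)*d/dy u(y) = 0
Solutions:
 u(y) = -sqrt(C1 + y^2)
 u(y) = sqrt(C1 + y^2)


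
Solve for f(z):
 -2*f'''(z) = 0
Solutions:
 f(z) = C1 + C2*z + C3*z^2


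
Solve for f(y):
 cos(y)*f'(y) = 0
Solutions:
 f(y) = C1


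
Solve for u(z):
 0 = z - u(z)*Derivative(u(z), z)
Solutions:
 u(z) = -sqrt(C1 + z^2)
 u(z) = sqrt(C1 + z^2)


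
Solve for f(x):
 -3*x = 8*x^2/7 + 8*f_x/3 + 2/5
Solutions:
 f(x) = C1 - x^3/7 - 9*x^2/16 - 3*x/20


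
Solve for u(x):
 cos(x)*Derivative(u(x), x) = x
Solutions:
 u(x) = C1 + Integral(x/cos(x), x)


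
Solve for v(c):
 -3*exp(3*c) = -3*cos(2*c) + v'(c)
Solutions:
 v(c) = C1 - exp(3*c) + 3*sin(2*c)/2


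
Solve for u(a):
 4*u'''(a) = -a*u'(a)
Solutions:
 u(a) = C1 + Integral(C2*airyai(-2^(1/3)*a/2) + C3*airybi(-2^(1/3)*a/2), a)


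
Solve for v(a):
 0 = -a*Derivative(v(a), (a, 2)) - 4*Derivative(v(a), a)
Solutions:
 v(a) = C1 + C2/a^3


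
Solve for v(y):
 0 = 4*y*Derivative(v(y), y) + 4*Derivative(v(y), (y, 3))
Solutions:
 v(y) = C1 + Integral(C2*airyai(-y) + C3*airybi(-y), y)


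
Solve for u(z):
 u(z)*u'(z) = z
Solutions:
 u(z) = -sqrt(C1 + z^2)
 u(z) = sqrt(C1 + z^2)


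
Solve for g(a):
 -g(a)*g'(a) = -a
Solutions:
 g(a) = -sqrt(C1 + a^2)
 g(a) = sqrt(C1 + a^2)


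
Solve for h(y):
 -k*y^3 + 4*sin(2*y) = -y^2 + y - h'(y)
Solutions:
 h(y) = C1 + k*y^4/4 - y^3/3 + y^2/2 + 2*cos(2*y)


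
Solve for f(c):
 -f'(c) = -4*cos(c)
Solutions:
 f(c) = C1 + 4*sin(c)


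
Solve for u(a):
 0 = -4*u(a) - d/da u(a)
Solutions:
 u(a) = C1*exp(-4*a)


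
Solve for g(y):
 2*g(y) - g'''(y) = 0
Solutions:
 g(y) = C3*exp(2^(1/3)*y) + (C1*sin(2^(1/3)*sqrt(3)*y/2) + C2*cos(2^(1/3)*sqrt(3)*y/2))*exp(-2^(1/3)*y/2)


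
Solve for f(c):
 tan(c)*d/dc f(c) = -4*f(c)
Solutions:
 f(c) = C1/sin(c)^4


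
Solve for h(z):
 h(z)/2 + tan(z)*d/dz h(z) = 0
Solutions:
 h(z) = C1/sqrt(sin(z))


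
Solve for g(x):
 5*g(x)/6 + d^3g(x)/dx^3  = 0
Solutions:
 g(x) = C3*exp(-5^(1/3)*6^(2/3)*x/6) + (C1*sin(2^(2/3)*3^(1/6)*5^(1/3)*x/4) + C2*cos(2^(2/3)*3^(1/6)*5^(1/3)*x/4))*exp(5^(1/3)*6^(2/3)*x/12)


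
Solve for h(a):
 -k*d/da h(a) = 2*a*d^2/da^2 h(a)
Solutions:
 h(a) = C1 + a^(1 - re(k)/2)*(C2*sin(log(a)*Abs(im(k))/2) + C3*cos(log(a)*im(k)/2))


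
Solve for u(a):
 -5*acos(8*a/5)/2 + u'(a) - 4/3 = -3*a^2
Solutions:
 u(a) = C1 - a^3 + 5*a*acos(8*a/5)/2 + 4*a/3 - 5*sqrt(25 - 64*a^2)/16


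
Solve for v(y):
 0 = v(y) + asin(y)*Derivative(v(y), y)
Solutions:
 v(y) = C1*exp(-Integral(1/asin(y), y))


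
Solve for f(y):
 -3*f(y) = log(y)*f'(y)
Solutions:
 f(y) = C1*exp(-3*li(y))


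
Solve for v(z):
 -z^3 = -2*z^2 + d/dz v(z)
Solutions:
 v(z) = C1 - z^4/4 + 2*z^3/3


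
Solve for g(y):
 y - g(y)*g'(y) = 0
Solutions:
 g(y) = -sqrt(C1 + y^2)
 g(y) = sqrt(C1 + y^2)


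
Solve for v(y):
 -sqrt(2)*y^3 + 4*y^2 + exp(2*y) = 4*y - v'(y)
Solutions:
 v(y) = C1 + sqrt(2)*y^4/4 - 4*y^3/3 + 2*y^2 - exp(2*y)/2


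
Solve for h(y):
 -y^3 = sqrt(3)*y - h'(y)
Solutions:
 h(y) = C1 + y^4/4 + sqrt(3)*y^2/2


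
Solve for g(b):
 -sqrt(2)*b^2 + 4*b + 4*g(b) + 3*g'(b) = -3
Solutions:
 g(b) = C1*exp(-4*b/3) + sqrt(2)*b^2/4 - b - 3*sqrt(2)*b/8 + 9*sqrt(2)/32


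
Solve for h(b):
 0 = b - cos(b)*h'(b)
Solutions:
 h(b) = C1 + Integral(b/cos(b), b)


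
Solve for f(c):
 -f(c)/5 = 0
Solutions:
 f(c) = 0


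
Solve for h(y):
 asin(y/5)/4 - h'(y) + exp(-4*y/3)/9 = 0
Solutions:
 h(y) = C1 + y*asin(y/5)/4 + sqrt(25 - y^2)/4 - exp(-4*y/3)/12


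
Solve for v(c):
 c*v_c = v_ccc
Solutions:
 v(c) = C1 + Integral(C2*airyai(c) + C3*airybi(c), c)


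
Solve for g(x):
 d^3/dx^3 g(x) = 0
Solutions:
 g(x) = C1 + C2*x + C3*x^2


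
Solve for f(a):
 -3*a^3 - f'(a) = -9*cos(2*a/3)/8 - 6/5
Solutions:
 f(a) = C1 - 3*a^4/4 + 6*a/5 + 27*sin(2*a/3)/16


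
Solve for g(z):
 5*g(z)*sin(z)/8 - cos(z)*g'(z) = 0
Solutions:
 g(z) = C1/cos(z)^(5/8)


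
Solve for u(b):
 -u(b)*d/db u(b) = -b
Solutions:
 u(b) = -sqrt(C1 + b^2)
 u(b) = sqrt(C1 + b^2)


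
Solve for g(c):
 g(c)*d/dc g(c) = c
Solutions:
 g(c) = -sqrt(C1 + c^2)
 g(c) = sqrt(C1 + c^2)


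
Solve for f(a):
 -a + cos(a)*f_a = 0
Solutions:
 f(a) = C1 + Integral(a/cos(a), a)


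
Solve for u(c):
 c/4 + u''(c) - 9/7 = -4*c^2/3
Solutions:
 u(c) = C1 + C2*c - c^4/9 - c^3/24 + 9*c^2/14


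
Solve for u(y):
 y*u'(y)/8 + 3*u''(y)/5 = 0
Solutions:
 u(y) = C1 + C2*erf(sqrt(15)*y/12)


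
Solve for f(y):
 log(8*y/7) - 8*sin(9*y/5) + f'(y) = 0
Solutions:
 f(y) = C1 - y*log(y) - 3*y*log(2) + y + y*log(7) - 40*cos(9*y/5)/9


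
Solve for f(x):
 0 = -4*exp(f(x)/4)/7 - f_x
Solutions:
 f(x) = 4*log(1/(C1 + 4*x)) + 4*log(28)


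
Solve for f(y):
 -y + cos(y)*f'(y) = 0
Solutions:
 f(y) = C1 + Integral(y/cos(y), y)


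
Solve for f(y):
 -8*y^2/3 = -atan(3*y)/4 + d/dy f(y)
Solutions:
 f(y) = C1 - 8*y^3/9 + y*atan(3*y)/4 - log(9*y^2 + 1)/24


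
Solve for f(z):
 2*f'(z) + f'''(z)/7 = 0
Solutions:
 f(z) = C1 + C2*sin(sqrt(14)*z) + C3*cos(sqrt(14)*z)


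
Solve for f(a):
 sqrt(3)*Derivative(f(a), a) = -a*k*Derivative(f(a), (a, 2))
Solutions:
 f(a) = C1 + a^(((re(k) - sqrt(3))*re(k) + im(k)^2)/(re(k)^2 + im(k)^2))*(C2*sin(sqrt(3)*log(a)*Abs(im(k))/(re(k)^2 + im(k)^2)) + C3*cos(sqrt(3)*log(a)*im(k)/(re(k)^2 + im(k)^2)))


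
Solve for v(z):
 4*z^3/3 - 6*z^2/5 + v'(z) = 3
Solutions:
 v(z) = C1 - z^4/3 + 2*z^3/5 + 3*z


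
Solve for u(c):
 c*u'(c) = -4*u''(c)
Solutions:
 u(c) = C1 + C2*erf(sqrt(2)*c/4)


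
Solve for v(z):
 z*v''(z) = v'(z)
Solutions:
 v(z) = C1 + C2*z^2


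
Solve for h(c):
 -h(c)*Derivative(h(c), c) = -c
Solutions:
 h(c) = -sqrt(C1 + c^2)
 h(c) = sqrt(C1 + c^2)


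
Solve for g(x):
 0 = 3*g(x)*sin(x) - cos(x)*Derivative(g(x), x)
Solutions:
 g(x) = C1/cos(x)^3


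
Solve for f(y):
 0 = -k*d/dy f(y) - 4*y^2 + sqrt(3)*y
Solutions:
 f(y) = C1 - 4*y^3/(3*k) + sqrt(3)*y^2/(2*k)


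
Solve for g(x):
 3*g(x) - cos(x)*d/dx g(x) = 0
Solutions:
 g(x) = C1*(sin(x) + 1)^(3/2)/(sin(x) - 1)^(3/2)


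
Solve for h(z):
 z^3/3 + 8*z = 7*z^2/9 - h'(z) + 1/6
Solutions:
 h(z) = C1 - z^4/12 + 7*z^3/27 - 4*z^2 + z/6


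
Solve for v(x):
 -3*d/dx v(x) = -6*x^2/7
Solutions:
 v(x) = C1 + 2*x^3/21


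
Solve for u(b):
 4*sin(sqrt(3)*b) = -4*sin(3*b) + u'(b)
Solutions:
 u(b) = C1 - 4*cos(3*b)/3 - 4*sqrt(3)*cos(sqrt(3)*b)/3


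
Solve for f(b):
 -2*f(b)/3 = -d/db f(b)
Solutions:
 f(b) = C1*exp(2*b/3)


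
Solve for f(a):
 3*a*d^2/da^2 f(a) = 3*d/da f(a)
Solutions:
 f(a) = C1 + C2*a^2


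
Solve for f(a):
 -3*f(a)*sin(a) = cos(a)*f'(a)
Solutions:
 f(a) = C1*cos(a)^3


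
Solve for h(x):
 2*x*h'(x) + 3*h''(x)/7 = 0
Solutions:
 h(x) = C1 + C2*erf(sqrt(21)*x/3)


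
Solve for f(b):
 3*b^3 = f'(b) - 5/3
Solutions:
 f(b) = C1 + 3*b^4/4 + 5*b/3


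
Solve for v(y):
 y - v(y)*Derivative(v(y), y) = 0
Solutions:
 v(y) = -sqrt(C1 + y^2)
 v(y) = sqrt(C1 + y^2)


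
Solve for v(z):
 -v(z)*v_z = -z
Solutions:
 v(z) = -sqrt(C1 + z^2)
 v(z) = sqrt(C1 + z^2)


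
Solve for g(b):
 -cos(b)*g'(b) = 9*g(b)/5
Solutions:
 g(b) = C1*(sin(b) - 1)^(9/10)/(sin(b) + 1)^(9/10)


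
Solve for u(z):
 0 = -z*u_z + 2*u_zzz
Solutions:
 u(z) = C1 + Integral(C2*airyai(2^(2/3)*z/2) + C3*airybi(2^(2/3)*z/2), z)


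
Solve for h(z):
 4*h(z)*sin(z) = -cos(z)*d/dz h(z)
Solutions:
 h(z) = C1*cos(z)^4


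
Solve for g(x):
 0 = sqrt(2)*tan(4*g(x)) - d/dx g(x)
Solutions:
 g(x) = -asin(C1*exp(4*sqrt(2)*x))/4 + pi/4
 g(x) = asin(C1*exp(4*sqrt(2)*x))/4


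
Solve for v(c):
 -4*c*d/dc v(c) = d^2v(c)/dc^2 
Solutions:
 v(c) = C1 + C2*erf(sqrt(2)*c)


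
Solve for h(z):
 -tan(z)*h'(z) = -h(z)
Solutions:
 h(z) = C1*sin(z)


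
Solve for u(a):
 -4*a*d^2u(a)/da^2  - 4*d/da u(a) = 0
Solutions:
 u(a) = C1 + C2*log(a)


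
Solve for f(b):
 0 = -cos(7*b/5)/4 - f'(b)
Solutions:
 f(b) = C1 - 5*sin(7*b/5)/28


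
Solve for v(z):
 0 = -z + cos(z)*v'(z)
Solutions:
 v(z) = C1 + Integral(z/cos(z), z)


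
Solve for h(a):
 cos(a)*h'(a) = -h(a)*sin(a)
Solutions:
 h(a) = C1*cos(a)


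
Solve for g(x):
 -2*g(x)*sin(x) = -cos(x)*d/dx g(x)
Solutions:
 g(x) = C1/cos(x)^2


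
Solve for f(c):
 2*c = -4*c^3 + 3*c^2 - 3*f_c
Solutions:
 f(c) = C1 - c^4/3 + c^3/3 - c^2/3


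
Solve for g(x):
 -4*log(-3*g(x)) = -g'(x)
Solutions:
 -Integral(1/(log(-_y) + log(3)), (_y, g(x)))/4 = C1 - x


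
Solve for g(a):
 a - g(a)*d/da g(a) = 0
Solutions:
 g(a) = -sqrt(C1 + a^2)
 g(a) = sqrt(C1 + a^2)


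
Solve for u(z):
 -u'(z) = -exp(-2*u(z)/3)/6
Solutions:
 u(z) = 3*log(-sqrt(C1 + z)) - 3*log(3)
 u(z) = 3*log(C1 + z)/2 - 3*log(3)


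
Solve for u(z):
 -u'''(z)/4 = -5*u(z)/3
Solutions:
 u(z) = C3*exp(20^(1/3)*3^(2/3)*z/3) + (C1*sin(20^(1/3)*3^(1/6)*z/2) + C2*cos(20^(1/3)*3^(1/6)*z/2))*exp(-20^(1/3)*3^(2/3)*z/6)


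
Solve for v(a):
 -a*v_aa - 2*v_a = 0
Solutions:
 v(a) = C1 + C2/a


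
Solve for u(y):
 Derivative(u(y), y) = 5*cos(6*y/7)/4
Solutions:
 u(y) = C1 + 35*sin(6*y/7)/24


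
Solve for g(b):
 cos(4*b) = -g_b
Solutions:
 g(b) = C1 - sin(4*b)/4


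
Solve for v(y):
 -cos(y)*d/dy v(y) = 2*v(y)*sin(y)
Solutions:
 v(y) = C1*cos(y)^2


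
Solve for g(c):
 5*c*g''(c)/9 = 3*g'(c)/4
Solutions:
 g(c) = C1 + C2*c^(47/20)


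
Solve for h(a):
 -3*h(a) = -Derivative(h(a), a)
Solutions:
 h(a) = C1*exp(3*a)


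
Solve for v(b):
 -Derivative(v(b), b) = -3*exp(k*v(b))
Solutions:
 v(b) = Piecewise((log(-1/(C1*k + 3*b*k))/k, Ne(k, 0)), (nan, True))
 v(b) = Piecewise((C1 + 3*b, Eq(k, 0)), (nan, True))


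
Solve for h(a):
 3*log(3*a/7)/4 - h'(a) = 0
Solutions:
 h(a) = C1 + 3*a*log(a)/4 - 3*a*log(7)/4 - 3*a/4 + 3*a*log(3)/4


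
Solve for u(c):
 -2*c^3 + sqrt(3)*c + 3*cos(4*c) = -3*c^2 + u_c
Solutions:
 u(c) = C1 - c^4/2 + c^3 + sqrt(3)*c^2/2 + 3*sin(4*c)/4


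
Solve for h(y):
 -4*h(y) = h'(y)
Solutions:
 h(y) = C1*exp(-4*y)


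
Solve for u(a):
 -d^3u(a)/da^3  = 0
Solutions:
 u(a) = C1 + C2*a + C3*a^2


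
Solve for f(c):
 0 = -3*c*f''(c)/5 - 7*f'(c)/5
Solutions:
 f(c) = C1 + C2/c^(4/3)


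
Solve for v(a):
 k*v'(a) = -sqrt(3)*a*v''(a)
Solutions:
 v(a) = C1 + a^(-sqrt(3)*re(k)/3 + 1)*(C2*sin(sqrt(3)*log(a)*Abs(im(k))/3) + C3*cos(sqrt(3)*log(a)*im(k)/3))


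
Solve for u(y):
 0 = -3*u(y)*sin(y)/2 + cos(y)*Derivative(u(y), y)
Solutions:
 u(y) = C1/cos(y)^(3/2)


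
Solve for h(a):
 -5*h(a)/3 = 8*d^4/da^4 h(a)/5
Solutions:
 h(a) = (C1*sin(sqrt(5)*6^(3/4)*a/12) + C2*cos(sqrt(5)*6^(3/4)*a/12))*exp(-sqrt(5)*6^(3/4)*a/12) + (C3*sin(sqrt(5)*6^(3/4)*a/12) + C4*cos(sqrt(5)*6^(3/4)*a/12))*exp(sqrt(5)*6^(3/4)*a/12)


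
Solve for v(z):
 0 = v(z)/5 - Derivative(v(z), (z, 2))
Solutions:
 v(z) = C1*exp(-sqrt(5)*z/5) + C2*exp(sqrt(5)*z/5)


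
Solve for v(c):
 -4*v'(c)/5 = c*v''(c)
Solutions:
 v(c) = C1 + C2*c^(1/5)


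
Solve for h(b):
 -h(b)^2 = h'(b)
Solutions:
 h(b) = 1/(C1 + b)


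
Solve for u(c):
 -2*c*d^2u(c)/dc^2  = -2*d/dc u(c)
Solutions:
 u(c) = C1 + C2*c^2


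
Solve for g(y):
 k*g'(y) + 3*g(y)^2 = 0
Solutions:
 g(y) = k/(C1*k + 3*y)


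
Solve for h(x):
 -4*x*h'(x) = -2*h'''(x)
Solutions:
 h(x) = C1 + Integral(C2*airyai(2^(1/3)*x) + C3*airybi(2^(1/3)*x), x)


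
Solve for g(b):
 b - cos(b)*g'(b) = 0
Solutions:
 g(b) = C1 + Integral(b/cos(b), b)


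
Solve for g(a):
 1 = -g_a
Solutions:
 g(a) = C1 - a


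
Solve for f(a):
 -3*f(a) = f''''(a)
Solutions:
 f(a) = (C1*sin(sqrt(2)*3^(1/4)*a/2) + C2*cos(sqrt(2)*3^(1/4)*a/2))*exp(-sqrt(2)*3^(1/4)*a/2) + (C3*sin(sqrt(2)*3^(1/4)*a/2) + C4*cos(sqrt(2)*3^(1/4)*a/2))*exp(sqrt(2)*3^(1/4)*a/2)


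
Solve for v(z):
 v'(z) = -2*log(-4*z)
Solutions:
 v(z) = C1 - 2*z*log(-z) + 2*z*(1 - 2*log(2))


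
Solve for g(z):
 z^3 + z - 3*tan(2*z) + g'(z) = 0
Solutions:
 g(z) = C1 - z^4/4 - z^2/2 - 3*log(cos(2*z))/2


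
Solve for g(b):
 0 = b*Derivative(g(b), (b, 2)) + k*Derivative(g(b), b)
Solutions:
 g(b) = C1 + b^(1 - re(k))*(C2*sin(log(b)*Abs(im(k))) + C3*cos(log(b)*im(k)))


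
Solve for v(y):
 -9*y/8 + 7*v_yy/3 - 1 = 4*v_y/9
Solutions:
 v(y) = C1 + C2*exp(4*y/21) - 81*y^2/64 - 1989*y/128


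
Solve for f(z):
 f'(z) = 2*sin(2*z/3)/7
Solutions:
 f(z) = C1 - 3*cos(2*z/3)/7


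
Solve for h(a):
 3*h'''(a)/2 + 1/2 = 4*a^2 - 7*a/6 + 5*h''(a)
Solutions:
 h(a) = C1 + C2*a + C3*exp(10*a/3) - a^4/15 - 37*a^3/900 + 13*a^2/1000


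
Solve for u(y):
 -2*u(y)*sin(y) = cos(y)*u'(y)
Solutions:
 u(y) = C1*cos(y)^2


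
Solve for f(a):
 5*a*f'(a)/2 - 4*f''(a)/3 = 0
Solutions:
 f(a) = C1 + C2*erfi(sqrt(15)*a/4)


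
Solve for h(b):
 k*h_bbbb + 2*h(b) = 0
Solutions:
 h(b) = C1*exp(-2^(1/4)*b*(-1/k)^(1/4)) + C2*exp(2^(1/4)*b*(-1/k)^(1/4)) + C3*exp(-2^(1/4)*I*b*(-1/k)^(1/4)) + C4*exp(2^(1/4)*I*b*(-1/k)^(1/4))


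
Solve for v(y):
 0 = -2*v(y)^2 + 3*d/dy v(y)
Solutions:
 v(y) = -3/(C1 + 2*y)


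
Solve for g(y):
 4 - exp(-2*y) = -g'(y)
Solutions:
 g(y) = C1 - 4*y - exp(-2*y)/2


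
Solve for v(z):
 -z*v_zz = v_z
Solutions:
 v(z) = C1 + C2*log(z)


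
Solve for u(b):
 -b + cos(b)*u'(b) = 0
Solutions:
 u(b) = C1 + Integral(b/cos(b), b)


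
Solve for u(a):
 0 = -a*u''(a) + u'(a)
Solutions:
 u(a) = C1 + C2*a^2


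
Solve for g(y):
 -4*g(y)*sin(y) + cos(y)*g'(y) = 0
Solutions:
 g(y) = C1/cos(y)^4


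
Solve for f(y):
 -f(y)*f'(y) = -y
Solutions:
 f(y) = -sqrt(C1 + y^2)
 f(y) = sqrt(C1 + y^2)


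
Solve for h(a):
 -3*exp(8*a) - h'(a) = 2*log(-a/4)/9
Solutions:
 h(a) = C1 - 2*a*log(-a)/9 + 2*a*(1 + 2*log(2))/9 - 3*exp(8*a)/8


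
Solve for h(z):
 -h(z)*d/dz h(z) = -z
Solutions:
 h(z) = -sqrt(C1 + z^2)
 h(z) = sqrt(C1 + z^2)


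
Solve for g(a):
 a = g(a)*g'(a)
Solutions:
 g(a) = -sqrt(C1 + a^2)
 g(a) = sqrt(C1 + a^2)


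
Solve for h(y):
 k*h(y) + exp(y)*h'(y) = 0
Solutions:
 h(y) = C1*exp(k*exp(-y))


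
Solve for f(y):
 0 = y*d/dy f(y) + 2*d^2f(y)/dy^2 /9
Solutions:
 f(y) = C1 + C2*erf(3*y/2)


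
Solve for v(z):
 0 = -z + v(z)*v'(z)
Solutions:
 v(z) = -sqrt(C1 + z^2)
 v(z) = sqrt(C1 + z^2)


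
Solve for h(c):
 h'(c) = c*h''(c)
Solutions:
 h(c) = C1 + C2*c^2


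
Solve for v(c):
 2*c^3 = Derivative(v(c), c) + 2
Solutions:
 v(c) = C1 + c^4/2 - 2*c


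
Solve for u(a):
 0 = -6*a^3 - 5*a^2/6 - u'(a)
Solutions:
 u(a) = C1 - 3*a^4/2 - 5*a^3/18


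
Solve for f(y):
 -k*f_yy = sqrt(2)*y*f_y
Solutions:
 f(y) = C1 + C2*sqrt(k)*erf(2^(3/4)*y*sqrt(1/k)/2)


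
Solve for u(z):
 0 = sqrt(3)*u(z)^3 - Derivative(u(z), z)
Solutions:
 u(z) = -sqrt(2)*sqrt(-1/(C1 + sqrt(3)*z))/2
 u(z) = sqrt(2)*sqrt(-1/(C1 + sqrt(3)*z))/2


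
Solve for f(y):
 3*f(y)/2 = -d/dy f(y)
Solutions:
 f(y) = C1*exp(-3*y/2)


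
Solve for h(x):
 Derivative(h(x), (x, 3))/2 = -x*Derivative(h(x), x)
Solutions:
 h(x) = C1 + Integral(C2*airyai(-2^(1/3)*x) + C3*airybi(-2^(1/3)*x), x)


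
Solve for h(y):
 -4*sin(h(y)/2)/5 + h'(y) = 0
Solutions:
 -4*y/5 + log(cos(h(y)/2) - 1) - log(cos(h(y)/2) + 1) = C1


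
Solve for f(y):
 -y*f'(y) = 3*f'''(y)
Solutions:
 f(y) = C1 + Integral(C2*airyai(-3^(2/3)*y/3) + C3*airybi(-3^(2/3)*y/3), y)


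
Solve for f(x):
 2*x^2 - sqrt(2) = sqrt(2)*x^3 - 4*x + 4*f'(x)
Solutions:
 f(x) = C1 - sqrt(2)*x^4/16 + x^3/6 + x^2/2 - sqrt(2)*x/4


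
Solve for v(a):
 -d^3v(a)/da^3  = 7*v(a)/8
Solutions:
 v(a) = C3*exp(-7^(1/3)*a/2) + (C1*sin(sqrt(3)*7^(1/3)*a/4) + C2*cos(sqrt(3)*7^(1/3)*a/4))*exp(7^(1/3)*a/4)


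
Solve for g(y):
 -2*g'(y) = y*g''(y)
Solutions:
 g(y) = C1 + C2/y


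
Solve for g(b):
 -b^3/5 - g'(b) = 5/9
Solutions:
 g(b) = C1 - b^4/20 - 5*b/9


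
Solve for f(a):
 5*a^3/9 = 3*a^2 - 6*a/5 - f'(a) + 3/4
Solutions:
 f(a) = C1 - 5*a^4/36 + a^3 - 3*a^2/5 + 3*a/4


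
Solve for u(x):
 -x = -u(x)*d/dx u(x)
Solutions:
 u(x) = -sqrt(C1 + x^2)
 u(x) = sqrt(C1 + x^2)


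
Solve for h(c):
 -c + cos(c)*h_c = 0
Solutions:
 h(c) = C1 + Integral(c/cos(c), c)


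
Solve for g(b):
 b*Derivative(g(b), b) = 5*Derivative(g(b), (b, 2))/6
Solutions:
 g(b) = C1 + C2*erfi(sqrt(15)*b/5)


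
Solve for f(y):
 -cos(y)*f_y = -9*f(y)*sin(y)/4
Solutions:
 f(y) = C1/cos(y)^(9/4)


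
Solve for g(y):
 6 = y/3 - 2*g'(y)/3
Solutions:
 g(y) = C1 + y^2/4 - 9*y


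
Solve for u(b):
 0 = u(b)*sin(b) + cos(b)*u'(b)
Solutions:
 u(b) = C1*cos(b)


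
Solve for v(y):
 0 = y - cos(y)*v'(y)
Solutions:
 v(y) = C1 + Integral(y/cos(y), y)


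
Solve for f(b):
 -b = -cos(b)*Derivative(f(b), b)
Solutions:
 f(b) = C1 + Integral(b/cos(b), b)


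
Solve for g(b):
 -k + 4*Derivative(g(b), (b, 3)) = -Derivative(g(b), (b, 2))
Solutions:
 g(b) = C1 + C2*b + C3*exp(-b/4) + b^2*k/2


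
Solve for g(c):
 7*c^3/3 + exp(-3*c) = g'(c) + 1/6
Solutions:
 g(c) = C1 + 7*c^4/12 - c/6 - exp(-3*c)/3


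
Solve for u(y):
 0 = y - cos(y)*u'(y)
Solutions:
 u(y) = C1 + Integral(y/cos(y), y)


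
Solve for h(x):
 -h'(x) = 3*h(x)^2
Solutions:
 h(x) = 1/(C1 + 3*x)


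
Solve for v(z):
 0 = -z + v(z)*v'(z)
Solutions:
 v(z) = -sqrt(C1 + z^2)
 v(z) = sqrt(C1 + z^2)


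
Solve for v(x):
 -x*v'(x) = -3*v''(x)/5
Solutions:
 v(x) = C1 + C2*erfi(sqrt(30)*x/6)


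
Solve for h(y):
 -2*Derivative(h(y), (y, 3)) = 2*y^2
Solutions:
 h(y) = C1 + C2*y + C3*y^2 - y^5/60


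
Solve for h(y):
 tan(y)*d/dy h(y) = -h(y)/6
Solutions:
 h(y) = C1/sin(y)^(1/6)


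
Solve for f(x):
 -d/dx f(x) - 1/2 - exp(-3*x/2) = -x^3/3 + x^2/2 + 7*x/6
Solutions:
 f(x) = C1 + x^4/12 - x^3/6 - 7*x^2/12 - x/2 + 2*exp(-3*x/2)/3


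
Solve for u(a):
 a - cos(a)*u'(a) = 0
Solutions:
 u(a) = C1 + Integral(a/cos(a), a)


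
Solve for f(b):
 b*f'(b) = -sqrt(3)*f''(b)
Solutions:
 f(b) = C1 + C2*erf(sqrt(2)*3^(3/4)*b/6)


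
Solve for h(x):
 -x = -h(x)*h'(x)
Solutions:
 h(x) = -sqrt(C1 + x^2)
 h(x) = sqrt(C1 + x^2)


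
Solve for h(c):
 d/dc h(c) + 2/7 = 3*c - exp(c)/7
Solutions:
 h(c) = C1 + 3*c^2/2 - 2*c/7 - exp(c)/7


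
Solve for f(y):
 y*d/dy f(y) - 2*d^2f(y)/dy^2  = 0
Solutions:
 f(y) = C1 + C2*erfi(y/2)


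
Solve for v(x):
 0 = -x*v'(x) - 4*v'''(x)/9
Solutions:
 v(x) = C1 + Integral(C2*airyai(-2^(1/3)*3^(2/3)*x/2) + C3*airybi(-2^(1/3)*3^(2/3)*x/2), x)


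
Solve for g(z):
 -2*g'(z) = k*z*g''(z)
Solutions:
 g(z) = C1 + z^(((re(k) - 2)*re(k) + im(k)^2)/(re(k)^2 + im(k)^2))*(C2*sin(2*log(z)*Abs(im(k))/(re(k)^2 + im(k)^2)) + C3*cos(2*log(z)*im(k)/(re(k)^2 + im(k)^2)))


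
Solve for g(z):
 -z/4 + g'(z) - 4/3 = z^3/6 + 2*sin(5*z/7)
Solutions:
 g(z) = C1 + z^4/24 + z^2/8 + 4*z/3 - 14*cos(5*z/7)/5


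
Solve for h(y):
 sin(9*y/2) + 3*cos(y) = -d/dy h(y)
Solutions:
 h(y) = C1 - 3*sin(y) + 2*cos(9*y/2)/9


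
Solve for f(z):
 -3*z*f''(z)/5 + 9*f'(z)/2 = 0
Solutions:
 f(z) = C1 + C2*z^(17/2)


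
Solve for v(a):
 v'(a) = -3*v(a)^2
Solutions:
 v(a) = 1/(C1 + 3*a)


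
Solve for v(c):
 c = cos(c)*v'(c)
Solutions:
 v(c) = C1 + Integral(c/cos(c), c)


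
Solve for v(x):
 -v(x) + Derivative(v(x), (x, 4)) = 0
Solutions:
 v(x) = C1*exp(-x) + C2*exp(x) + C3*sin(x) + C4*cos(x)


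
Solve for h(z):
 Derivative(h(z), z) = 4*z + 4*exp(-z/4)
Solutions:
 h(z) = C1 + 2*z^2 - 16*exp(-z/4)


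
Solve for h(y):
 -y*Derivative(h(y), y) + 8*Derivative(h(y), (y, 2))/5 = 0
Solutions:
 h(y) = C1 + C2*erfi(sqrt(5)*y/4)


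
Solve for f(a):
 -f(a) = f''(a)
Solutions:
 f(a) = C1*sin(a) + C2*cos(a)


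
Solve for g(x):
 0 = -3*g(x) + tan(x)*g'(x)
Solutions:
 g(x) = C1*sin(x)^3


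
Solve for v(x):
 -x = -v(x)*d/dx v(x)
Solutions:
 v(x) = -sqrt(C1 + x^2)
 v(x) = sqrt(C1 + x^2)


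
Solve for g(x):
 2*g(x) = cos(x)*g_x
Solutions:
 g(x) = C1*(sin(x) + 1)/(sin(x) - 1)


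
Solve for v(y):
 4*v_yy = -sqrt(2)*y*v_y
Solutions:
 v(y) = C1 + C2*erf(2^(3/4)*y/4)


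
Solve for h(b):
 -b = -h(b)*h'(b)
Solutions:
 h(b) = -sqrt(C1 + b^2)
 h(b) = sqrt(C1 + b^2)


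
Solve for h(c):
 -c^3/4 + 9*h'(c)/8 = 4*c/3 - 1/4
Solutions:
 h(c) = C1 + c^4/18 + 16*c^2/27 - 2*c/9


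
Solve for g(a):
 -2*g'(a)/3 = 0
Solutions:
 g(a) = C1


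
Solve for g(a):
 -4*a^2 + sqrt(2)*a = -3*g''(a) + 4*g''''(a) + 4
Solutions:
 g(a) = C1 + C2*a + C3*exp(-sqrt(3)*a/2) + C4*exp(sqrt(3)*a/2) + a^4/9 - sqrt(2)*a^3/18 + 22*a^2/9


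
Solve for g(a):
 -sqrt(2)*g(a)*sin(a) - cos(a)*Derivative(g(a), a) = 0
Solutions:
 g(a) = C1*cos(a)^(sqrt(2))


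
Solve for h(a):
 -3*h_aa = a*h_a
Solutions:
 h(a) = C1 + C2*erf(sqrt(6)*a/6)


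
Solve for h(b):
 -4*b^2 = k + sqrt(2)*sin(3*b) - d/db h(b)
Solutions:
 h(b) = C1 + 4*b^3/3 + b*k - sqrt(2)*cos(3*b)/3


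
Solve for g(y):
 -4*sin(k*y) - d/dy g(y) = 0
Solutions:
 g(y) = C1 + 4*cos(k*y)/k


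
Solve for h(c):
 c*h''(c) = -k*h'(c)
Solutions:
 h(c) = C1 + c^(1 - re(k))*(C2*sin(log(c)*Abs(im(k))) + C3*cos(log(c)*im(k)))


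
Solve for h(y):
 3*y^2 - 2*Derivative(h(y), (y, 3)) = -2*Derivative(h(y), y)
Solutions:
 h(y) = C1 + C2*exp(-y) + C3*exp(y) - y^3/2 - 3*y


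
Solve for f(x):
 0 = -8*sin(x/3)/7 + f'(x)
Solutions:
 f(x) = C1 - 24*cos(x/3)/7


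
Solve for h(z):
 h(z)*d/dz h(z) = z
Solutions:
 h(z) = -sqrt(C1 + z^2)
 h(z) = sqrt(C1 + z^2)


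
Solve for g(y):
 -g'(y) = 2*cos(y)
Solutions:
 g(y) = C1 - 2*sin(y)


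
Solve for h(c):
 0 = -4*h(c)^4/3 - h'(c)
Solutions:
 h(c) = (-1 - sqrt(3)*I)*(1/(C1 + 4*c))^(1/3)/2
 h(c) = (-1 + sqrt(3)*I)*(1/(C1 + 4*c))^(1/3)/2
 h(c) = (1/(C1 + 4*c))^(1/3)


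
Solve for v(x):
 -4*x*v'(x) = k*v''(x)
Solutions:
 v(x) = C1 + C2*sqrt(k)*erf(sqrt(2)*x*sqrt(1/k))


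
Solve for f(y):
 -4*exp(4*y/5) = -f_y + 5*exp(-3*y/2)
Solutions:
 f(y) = C1 + 5*exp(4*y/5) - 10*exp(-3*y/2)/3


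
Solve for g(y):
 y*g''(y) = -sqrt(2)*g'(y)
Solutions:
 g(y) = C1 + C2*y^(1 - sqrt(2))


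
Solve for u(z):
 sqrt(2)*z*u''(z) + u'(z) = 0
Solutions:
 u(z) = C1 + C2*z^(1 - sqrt(2)/2)


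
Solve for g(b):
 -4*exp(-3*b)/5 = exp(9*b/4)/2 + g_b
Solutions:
 g(b) = C1 - 2*exp(9*b/4)/9 + 4*exp(-3*b)/15


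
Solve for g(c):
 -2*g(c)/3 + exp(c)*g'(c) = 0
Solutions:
 g(c) = C1*exp(-2*exp(-c)/3)


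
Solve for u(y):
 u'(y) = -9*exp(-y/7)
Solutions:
 u(y) = C1 + 63*exp(-y/7)


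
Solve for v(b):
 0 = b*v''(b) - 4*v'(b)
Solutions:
 v(b) = C1 + C2*b^5


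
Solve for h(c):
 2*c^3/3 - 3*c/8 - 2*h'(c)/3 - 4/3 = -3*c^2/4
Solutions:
 h(c) = C1 + c^4/4 + 3*c^3/8 - 9*c^2/32 - 2*c


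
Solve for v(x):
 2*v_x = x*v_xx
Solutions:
 v(x) = C1 + C2*x^3


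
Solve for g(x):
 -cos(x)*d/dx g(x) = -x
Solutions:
 g(x) = C1 + Integral(x/cos(x), x)


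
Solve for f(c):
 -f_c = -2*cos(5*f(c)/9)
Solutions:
 -2*c - 9*log(sin(5*f(c)/9) - 1)/10 + 9*log(sin(5*f(c)/9) + 1)/10 = C1


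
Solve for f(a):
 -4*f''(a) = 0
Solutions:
 f(a) = C1 + C2*a


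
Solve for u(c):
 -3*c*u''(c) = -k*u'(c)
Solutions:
 u(c) = C1 + c^(re(k)/3 + 1)*(C2*sin(log(c)*Abs(im(k))/3) + C3*cos(log(c)*im(k)/3))


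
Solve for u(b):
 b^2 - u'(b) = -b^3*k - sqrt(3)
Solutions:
 u(b) = C1 + b^4*k/4 + b^3/3 + sqrt(3)*b


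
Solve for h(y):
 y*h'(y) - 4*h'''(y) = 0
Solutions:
 h(y) = C1 + Integral(C2*airyai(2^(1/3)*y/2) + C3*airybi(2^(1/3)*y/2), y)


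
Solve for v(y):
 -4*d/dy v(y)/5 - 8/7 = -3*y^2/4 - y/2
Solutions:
 v(y) = C1 + 5*y^3/16 + 5*y^2/16 - 10*y/7


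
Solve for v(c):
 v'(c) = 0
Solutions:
 v(c) = C1


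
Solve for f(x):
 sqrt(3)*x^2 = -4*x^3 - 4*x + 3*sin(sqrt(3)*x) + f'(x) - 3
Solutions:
 f(x) = C1 + x^4 + sqrt(3)*x^3/3 + 2*x^2 + 3*x + sqrt(3)*cos(sqrt(3)*x)


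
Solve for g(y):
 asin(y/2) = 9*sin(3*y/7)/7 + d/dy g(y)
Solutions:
 g(y) = C1 + y*asin(y/2) + sqrt(4 - y^2) + 3*cos(3*y/7)


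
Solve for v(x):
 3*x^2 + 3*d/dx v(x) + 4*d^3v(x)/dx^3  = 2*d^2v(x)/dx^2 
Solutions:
 v(x) = C1 - x^3/3 - 2*x^2/3 + 16*x/9 + (C2*sin(sqrt(11)*x/4) + C3*cos(sqrt(11)*x/4))*exp(x/4)


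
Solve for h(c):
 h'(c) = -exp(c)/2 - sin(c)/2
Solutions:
 h(c) = C1 - exp(c)/2 + cos(c)/2


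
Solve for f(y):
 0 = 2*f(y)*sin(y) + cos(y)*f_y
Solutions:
 f(y) = C1*cos(y)^2


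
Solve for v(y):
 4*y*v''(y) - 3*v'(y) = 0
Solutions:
 v(y) = C1 + C2*y^(7/4)


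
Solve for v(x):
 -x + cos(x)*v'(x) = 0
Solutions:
 v(x) = C1 + Integral(x/cos(x), x)


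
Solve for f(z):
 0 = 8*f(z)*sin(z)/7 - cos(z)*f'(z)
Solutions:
 f(z) = C1/cos(z)^(8/7)


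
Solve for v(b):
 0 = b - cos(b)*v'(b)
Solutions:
 v(b) = C1 + Integral(b/cos(b), b)


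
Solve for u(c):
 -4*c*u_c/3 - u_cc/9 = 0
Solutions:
 u(c) = C1 + C2*erf(sqrt(6)*c)


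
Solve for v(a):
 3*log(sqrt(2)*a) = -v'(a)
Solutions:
 v(a) = C1 - 3*a*log(a) - 3*a*log(2)/2 + 3*a


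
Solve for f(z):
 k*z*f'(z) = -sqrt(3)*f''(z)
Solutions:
 f(z) = Piecewise((-sqrt(2)*3^(1/4)*sqrt(pi)*C1*erf(sqrt(2)*3^(3/4)*sqrt(k)*z/6)/(2*sqrt(k)) - C2, (k > 0) | (k < 0)), (-C1*z - C2, True))


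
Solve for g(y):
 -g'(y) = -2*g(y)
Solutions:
 g(y) = C1*exp(2*y)


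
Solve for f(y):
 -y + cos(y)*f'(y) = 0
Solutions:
 f(y) = C1 + Integral(y/cos(y), y)


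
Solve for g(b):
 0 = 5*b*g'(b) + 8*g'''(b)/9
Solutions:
 g(b) = C1 + Integral(C2*airyai(-45^(1/3)*b/2) + C3*airybi(-45^(1/3)*b/2), b)


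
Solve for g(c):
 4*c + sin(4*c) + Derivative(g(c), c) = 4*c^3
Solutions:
 g(c) = C1 + c^4 - 2*c^2 + cos(4*c)/4


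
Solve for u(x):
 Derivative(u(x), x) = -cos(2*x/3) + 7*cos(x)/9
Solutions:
 u(x) = C1 - 3*sin(2*x/3)/2 + 7*sin(x)/9


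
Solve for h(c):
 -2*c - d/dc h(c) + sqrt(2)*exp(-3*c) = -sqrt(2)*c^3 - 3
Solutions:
 h(c) = C1 + sqrt(2)*c^4/4 - c^2 + 3*c - sqrt(2)*exp(-3*c)/3


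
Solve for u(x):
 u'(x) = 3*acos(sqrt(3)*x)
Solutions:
 u(x) = C1 + 3*x*acos(sqrt(3)*x) - sqrt(3)*sqrt(1 - 3*x^2)


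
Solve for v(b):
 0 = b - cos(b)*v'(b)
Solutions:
 v(b) = C1 + Integral(b/cos(b), b)


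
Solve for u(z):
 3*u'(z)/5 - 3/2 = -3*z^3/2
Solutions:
 u(z) = C1 - 5*z^4/8 + 5*z/2


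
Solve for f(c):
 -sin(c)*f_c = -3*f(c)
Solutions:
 f(c) = C1*(cos(c) - 1)^(3/2)/(cos(c) + 1)^(3/2)


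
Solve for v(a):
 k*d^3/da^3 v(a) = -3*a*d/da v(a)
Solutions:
 v(a) = C1 + Integral(C2*airyai(3^(1/3)*a*(-1/k)^(1/3)) + C3*airybi(3^(1/3)*a*(-1/k)^(1/3)), a)


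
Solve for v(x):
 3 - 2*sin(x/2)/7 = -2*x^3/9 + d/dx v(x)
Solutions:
 v(x) = C1 + x^4/18 + 3*x + 4*cos(x/2)/7


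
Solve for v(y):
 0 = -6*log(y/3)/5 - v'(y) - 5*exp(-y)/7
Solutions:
 v(y) = C1 - 6*y*log(y)/5 + 6*y*(1 + log(3))/5 + 5*exp(-y)/7


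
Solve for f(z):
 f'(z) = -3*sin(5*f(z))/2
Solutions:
 f(z) = -acos((-C1 - exp(15*z))/(C1 - exp(15*z)))/5 + 2*pi/5
 f(z) = acos((-C1 - exp(15*z))/(C1 - exp(15*z)))/5


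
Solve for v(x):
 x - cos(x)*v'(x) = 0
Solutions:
 v(x) = C1 + Integral(x/cos(x), x)


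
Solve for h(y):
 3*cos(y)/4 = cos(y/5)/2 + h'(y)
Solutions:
 h(y) = C1 - 5*sin(y/5)/2 + 3*sin(y)/4


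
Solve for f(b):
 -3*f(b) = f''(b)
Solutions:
 f(b) = C1*sin(sqrt(3)*b) + C2*cos(sqrt(3)*b)


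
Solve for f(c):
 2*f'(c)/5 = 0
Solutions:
 f(c) = C1


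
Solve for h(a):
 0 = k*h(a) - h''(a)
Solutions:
 h(a) = C1*exp(-a*sqrt(k)) + C2*exp(a*sqrt(k))


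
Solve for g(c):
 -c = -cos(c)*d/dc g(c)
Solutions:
 g(c) = C1 + Integral(c/cos(c), c)


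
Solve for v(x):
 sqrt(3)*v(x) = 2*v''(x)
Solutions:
 v(x) = C1*exp(-sqrt(2)*3^(1/4)*x/2) + C2*exp(sqrt(2)*3^(1/4)*x/2)


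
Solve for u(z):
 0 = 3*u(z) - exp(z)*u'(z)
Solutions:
 u(z) = C1*exp(-3*exp(-z))


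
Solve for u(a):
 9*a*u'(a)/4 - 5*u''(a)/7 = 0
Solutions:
 u(a) = C1 + C2*erfi(3*sqrt(70)*a/20)


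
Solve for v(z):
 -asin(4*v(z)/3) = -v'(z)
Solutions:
 Integral(1/asin(4*_y/3), (_y, v(z))) = C1 + z


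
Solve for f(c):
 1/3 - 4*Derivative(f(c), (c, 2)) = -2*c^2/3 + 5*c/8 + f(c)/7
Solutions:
 f(c) = C1*sin(sqrt(7)*c/14) + C2*cos(sqrt(7)*c/14) + 14*c^2/3 - 35*c/8 - 259


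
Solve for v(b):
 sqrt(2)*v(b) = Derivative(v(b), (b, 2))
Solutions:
 v(b) = C1*exp(-2^(1/4)*b) + C2*exp(2^(1/4)*b)


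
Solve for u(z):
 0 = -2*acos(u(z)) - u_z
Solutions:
 Integral(1/acos(_y), (_y, u(z))) = C1 - 2*z


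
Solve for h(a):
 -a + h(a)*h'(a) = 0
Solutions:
 h(a) = -sqrt(C1 + a^2)
 h(a) = sqrt(C1 + a^2)


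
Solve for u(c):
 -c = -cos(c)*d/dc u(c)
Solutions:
 u(c) = C1 + Integral(c/cos(c), c)


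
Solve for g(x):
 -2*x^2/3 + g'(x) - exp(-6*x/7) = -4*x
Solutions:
 g(x) = C1 + 2*x^3/9 - 2*x^2 - 7*exp(-6*x/7)/6


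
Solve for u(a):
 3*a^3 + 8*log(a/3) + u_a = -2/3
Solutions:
 u(a) = C1 - 3*a^4/4 - 8*a*log(a) + 22*a/3 + 8*a*log(3)


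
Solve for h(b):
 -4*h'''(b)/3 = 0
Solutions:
 h(b) = C1 + C2*b + C3*b^2


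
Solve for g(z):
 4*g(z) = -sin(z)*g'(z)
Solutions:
 g(z) = C1*(cos(z)^2 + 2*cos(z) + 1)/(cos(z)^2 - 2*cos(z) + 1)


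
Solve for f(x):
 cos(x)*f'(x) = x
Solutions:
 f(x) = C1 + Integral(x/cos(x), x)


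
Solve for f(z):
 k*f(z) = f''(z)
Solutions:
 f(z) = C1*exp(-sqrt(k)*z) + C2*exp(sqrt(k)*z)


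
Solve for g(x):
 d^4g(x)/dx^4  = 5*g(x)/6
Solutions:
 g(x) = C1*exp(-5^(1/4)*6^(3/4)*x/6) + C2*exp(5^(1/4)*6^(3/4)*x/6) + C3*sin(5^(1/4)*6^(3/4)*x/6) + C4*cos(5^(1/4)*6^(3/4)*x/6)


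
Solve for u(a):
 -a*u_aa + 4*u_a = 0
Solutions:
 u(a) = C1 + C2*a^5


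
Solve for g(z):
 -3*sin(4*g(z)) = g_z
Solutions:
 g(z) = -acos((-C1 - exp(24*z))/(C1 - exp(24*z)))/4 + pi/2
 g(z) = acos((-C1 - exp(24*z))/(C1 - exp(24*z)))/4


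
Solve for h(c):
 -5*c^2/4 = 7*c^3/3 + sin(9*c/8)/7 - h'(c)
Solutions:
 h(c) = C1 + 7*c^4/12 + 5*c^3/12 - 8*cos(9*c/8)/63


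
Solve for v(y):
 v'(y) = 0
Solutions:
 v(y) = C1


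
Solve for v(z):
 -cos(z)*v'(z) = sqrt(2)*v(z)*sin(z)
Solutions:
 v(z) = C1*cos(z)^(sqrt(2))


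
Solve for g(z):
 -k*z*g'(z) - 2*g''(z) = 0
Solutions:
 g(z) = Piecewise((-sqrt(pi)*C1*erf(sqrt(k)*z/2)/sqrt(k) - C2, (k > 0) | (k < 0)), (-C1*z - C2, True))
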